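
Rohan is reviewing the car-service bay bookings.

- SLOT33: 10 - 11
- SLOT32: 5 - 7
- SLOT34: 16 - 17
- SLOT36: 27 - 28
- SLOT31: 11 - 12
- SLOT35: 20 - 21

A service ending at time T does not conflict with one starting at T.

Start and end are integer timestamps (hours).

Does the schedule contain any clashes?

No

Two intervals overlap when each starts before the other ends.
Sorted by start: SLOT32, SLOT33, SLOT31, SLOT34, SLOT35, SLOT36.
SLOT33 starts after SLOT32 ends, so nothing later overlaps SLOT32 either.
SLOT31 starts exactly when SLOT33 ends (back-to-back, no overlap), so nothing later overlaps SLOT33 either.
SLOT34 starts after SLOT31 ends, so nothing later overlaps SLOT31 either.
SLOT35 starts after SLOT34 ends, so nothing later overlaps SLOT34 either.
SLOT36 starts after SLOT35 ends.
Every pair is clear; the schedule has no overlaps.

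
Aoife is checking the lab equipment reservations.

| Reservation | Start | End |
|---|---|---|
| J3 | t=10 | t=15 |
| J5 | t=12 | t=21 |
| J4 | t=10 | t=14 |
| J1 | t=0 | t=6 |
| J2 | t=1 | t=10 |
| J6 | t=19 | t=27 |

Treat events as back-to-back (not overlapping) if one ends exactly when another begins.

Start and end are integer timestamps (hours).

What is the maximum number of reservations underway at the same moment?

Sweep the timeline, counting +1 at each start and −1 at each end (ends before starts at a tie):
t=0 start J1 → 1
t=1 start J2 → 2
t=6 end J1 → 1
t=10 end J2 → 0
t=10 start J3 → 1
t=10 start J4 → 2
t=12 start J5 → 3
t=14 end J4 → 2
t=15 end J3 → 1
t=19 start J6 → 2
t=21 end J5 → 1
t=27 end J6 → 0
Peak is 3, at t=12 (J3, J4, J5).

3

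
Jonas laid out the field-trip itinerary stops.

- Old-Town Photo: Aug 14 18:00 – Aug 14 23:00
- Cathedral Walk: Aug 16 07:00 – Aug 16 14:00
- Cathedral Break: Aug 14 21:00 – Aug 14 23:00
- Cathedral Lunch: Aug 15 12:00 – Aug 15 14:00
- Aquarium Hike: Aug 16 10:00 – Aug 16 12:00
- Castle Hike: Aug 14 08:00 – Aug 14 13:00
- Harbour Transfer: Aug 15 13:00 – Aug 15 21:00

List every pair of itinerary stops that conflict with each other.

Check each pair: they overlap iff neither finishes before the other starts.
Sorted by start: Castle Hike, Old-Town Photo, Cathedral Break, Cathedral Lunch, Harbour Transfer, Cathedral Walk, Aquarium Hike.
Old-Town Photo starts after Castle Hike ends, so Castle Hike has no further overlaps.
Cathedral Break starts before Old-Town Photo ends → Old-Town Photo and Cathedral Break overlap.
Cathedral Lunch starts after Old-Town Photo ends, so Old-Town Photo has no further overlaps.
Cathedral Lunch starts after Cathedral Break ends, so Cathedral Break has no further overlaps.
Harbour Transfer starts before Cathedral Lunch ends → Cathedral Lunch and Harbour Transfer overlap.
Cathedral Walk starts after Cathedral Lunch ends, so Cathedral Lunch has no further overlaps.
Cathedral Walk starts after Harbour Transfer ends, so Harbour Transfer has no further overlaps.
Aquarium Hike starts before Cathedral Walk ends → Cathedral Walk and Aquarium Hike overlap.

Aquarium Hike & Cathedral Walk, Cathedral Break & Old-Town Photo, Cathedral Lunch & Harbour Transfer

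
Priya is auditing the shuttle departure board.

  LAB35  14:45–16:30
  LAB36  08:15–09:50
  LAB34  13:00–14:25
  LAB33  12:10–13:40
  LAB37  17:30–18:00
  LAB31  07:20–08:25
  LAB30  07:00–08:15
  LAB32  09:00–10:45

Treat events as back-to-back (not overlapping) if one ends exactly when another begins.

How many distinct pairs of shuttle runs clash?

4

Two intervals overlap when each starts before the other ends.
Sorted by start: LAB30, LAB31, LAB36, LAB32, LAB33, LAB34, LAB35, LAB37.
LAB31 starts before LAB30 ends → LAB30 and LAB31 overlap.
LAB36 starts exactly when LAB30 ends (back-to-back, no overlap); LAB30 is clear from here.
LAB36 starts before LAB31 ends → LAB31 and LAB36 overlap.
LAB32 starts after LAB31 ends; LAB31 is clear from here.
LAB32 starts before LAB36 ends → LAB36 and LAB32 overlap.
LAB33 starts after LAB36 ends; LAB36 is clear from here.
LAB33 starts after LAB32 ends; LAB32 is clear from here.
LAB34 starts before LAB33 ends → LAB33 and LAB34 overlap.
LAB35 starts after LAB33 ends; LAB33 is clear from here.
LAB35 starts after LAB34 ends; LAB34 is clear from here.
LAB37 starts after LAB35 ends.
Overlapping pairs: LAB30 & LAB31, LAB31 & LAB36, LAB32 & LAB36, LAB33 & LAB34 — 4 in total.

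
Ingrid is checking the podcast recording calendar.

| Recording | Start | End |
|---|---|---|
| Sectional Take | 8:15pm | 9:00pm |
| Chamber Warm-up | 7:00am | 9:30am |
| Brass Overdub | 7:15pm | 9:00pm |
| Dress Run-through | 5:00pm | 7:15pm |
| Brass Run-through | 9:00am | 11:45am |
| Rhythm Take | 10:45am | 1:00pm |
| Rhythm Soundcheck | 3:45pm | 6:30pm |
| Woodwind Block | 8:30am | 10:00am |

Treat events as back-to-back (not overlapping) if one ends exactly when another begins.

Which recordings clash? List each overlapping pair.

Brass Overdub & Sectional Take, Brass Run-through & Chamber Warm-up, Brass Run-through & Rhythm Take, Brass Run-through & Woodwind Block, Chamber Warm-up & Woodwind Block, Dress Run-through & Rhythm Soundcheck

Sorted by start: Chamber Warm-up, Woodwind Block, Brass Run-through, Rhythm Take, Rhythm Soundcheck, Dress Run-through, Brass Overdub, Sectional Take.
Woodwind Block starts before Chamber Warm-up ends → Chamber Warm-up and Woodwind Block overlap.
Brass Run-through starts before Chamber Warm-up ends → Chamber Warm-up and Brass Run-through overlap.
Rhythm Take starts after Chamber Warm-up ends; Chamber Warm-up is clear from here.
Brass Run-through starts before Woodwind Block ends → Woodwind Block and Brass Run-through overlap.
Rhythm Take starts after Woodwind Block ends; Woodwind Block is clear from here.
Rhythm Take starts before Brass Run-through ends → Brass Run-through and Rhythm Take overlap.
Rhythm Soundcheck starts after Brass Run-through ends; Brass Run-through is clear from here.
Rhythm Soundcheck starts after Rhythm Take ends; Rhythm Take is clear from here.
Dress Run-through starts before Rhythm Soundcheck ends → Rhythm Soundcheck and Dress Run-through overlap.
Brass Overdub starts after Rhythm Soundcheck ends; Rhythm Soundcheck is clear from here.
Brass Overdub starts exactly when Dress Run-through ends (back-to-back, no overlap); Dress Run-through is clear from here.
Sectional Take starts before Brass Overdub ends → Brass Overdub and Sectional Take overlap.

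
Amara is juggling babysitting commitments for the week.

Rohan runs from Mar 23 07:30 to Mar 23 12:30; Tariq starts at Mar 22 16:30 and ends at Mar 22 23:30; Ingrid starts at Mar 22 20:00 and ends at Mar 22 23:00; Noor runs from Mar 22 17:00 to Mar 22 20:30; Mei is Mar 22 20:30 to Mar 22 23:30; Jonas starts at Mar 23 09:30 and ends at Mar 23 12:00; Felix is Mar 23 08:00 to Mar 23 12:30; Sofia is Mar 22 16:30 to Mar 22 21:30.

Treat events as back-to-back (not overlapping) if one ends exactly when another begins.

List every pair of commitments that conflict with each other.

Felix & Jonas, Felix & Rohan, Ingrid & Mei, Ingrid & Noor, Ingrid & Sofia, Ingrid & Tariq, Jonas & Rohan, Mei & Sofia, Mei & Tariq, Noor & Sofia, Noor & Tariq, Sofia & Tariq

Sorted by start: Tariq, Sofia, Noor, Ingrid, Mei, Rohan, Felix, Jonas.
Sofia starts before Tariq ends → Tariq and Sofia overlap.
Noor starts before Tariq ends → Tariq and Noor overlap.
Ingrid starts before Tariq ends → Tariq and Ingrid overlap.
Mei starts before Tariq ends → Tariq and Mei overlap.
Rohan starts after Tariq ends, so Tariq has no further overlaps.
Noor starts before Sofia ends → Sofia and Noor overlap.
Ingrid starts before Sofia ends → Sofia and Ingrid overlap.
Mei starts before Sofia ends → Sofia and Mei overlap.
Rohan starts after Sofia ends, so Sofia has no further overlaps.
Ingrid starts before Noor ends → Noor and Ingrid overlap.
Mei starts exactly when Noor ends (back-to-back, no overlap), so Noor has no further overlaps.
Mei starts before Ingrid ends → Ingrid and Mei overlap.
Rohan starts after Ingrid ends, so Ingrid has no further overlaps.
Rohan starts after Mei ends, so Mei has no further overlaps.
Felix starts before Rohan ends → Rohan and Felix overlap.
Jonas starts before Rohan ends → Rohan and Jonas overlap.
Jonas starts before Felix ends → Felix and Jonas overlap.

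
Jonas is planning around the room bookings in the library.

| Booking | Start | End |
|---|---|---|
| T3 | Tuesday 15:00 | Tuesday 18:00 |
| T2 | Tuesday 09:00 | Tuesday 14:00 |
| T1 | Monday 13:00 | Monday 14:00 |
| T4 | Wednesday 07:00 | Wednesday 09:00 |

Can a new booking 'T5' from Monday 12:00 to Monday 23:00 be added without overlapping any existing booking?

T1: starts Monday 13:00 before T5 ends Monday 23:00, and ends Monday 14:00 after T5 starts Monday 12:00 → overlap.
T2: starts Tuesday 09:00 at or after T5 ends Monday 23:00 → clear.
T3: starts Tuesday 15:00 at or after T5 ends Monday 23:00 → clear.
T4: starts Wednesday 07:00 at or after T5 ends Monday 23:00 → clear.
T5 overlaps T1.

No — it overlaps T1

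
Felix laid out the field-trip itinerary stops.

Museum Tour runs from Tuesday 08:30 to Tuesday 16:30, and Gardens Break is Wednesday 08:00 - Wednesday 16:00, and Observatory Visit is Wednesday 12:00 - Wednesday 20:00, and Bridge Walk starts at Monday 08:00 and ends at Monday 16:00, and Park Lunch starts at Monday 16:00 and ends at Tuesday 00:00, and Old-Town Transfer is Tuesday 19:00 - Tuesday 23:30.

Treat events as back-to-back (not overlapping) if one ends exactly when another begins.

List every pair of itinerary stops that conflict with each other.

Gardens Break & Observatory Visit

Sorted by start: Bridge Walk, Park Lunch, Museum Tour, Old-Town Transfer, Gardens Break, Observatory Visit.
Park Lunch starts exactly when Bridge Walk ends (back-to-back, no overlap); Bridge Walk is clear from here.
Museum Tour starts after Park Lunch ends; Park Lunch is clear from here.
Old-Town Transfer starts after Museum Tour ends; Museum Tour is clear from here.
Gardens Break starts after Old-Town Transfer ends; Old-Town Transfer is clear from here.
Observatory Visit starts before Gardens Break ends → Gardens Break and Observatory Visit overlap.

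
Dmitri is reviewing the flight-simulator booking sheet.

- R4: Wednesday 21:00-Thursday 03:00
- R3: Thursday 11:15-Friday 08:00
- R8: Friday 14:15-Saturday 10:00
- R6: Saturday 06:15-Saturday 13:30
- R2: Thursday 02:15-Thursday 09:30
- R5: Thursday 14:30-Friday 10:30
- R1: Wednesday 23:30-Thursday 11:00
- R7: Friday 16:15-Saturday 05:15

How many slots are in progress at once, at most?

3

Sort all start/end points and keep a running count:
Wednesday 21:00 start R4 → 1
Wednesday 23:30 start R1 → 2
Thursday 02:15 start R2 → 3
Thursday 03:00 end R4 → 2
Thursday 09:30 end R2 → 1
Thursday 11:00 end R1 → 0
Thursday 11:15 start R3 → 1
Thursday 14:30 start R5 → 2
Friday 08:00 end R3 → 1
Friday 10:30 end R5 → 0
Friday 14:15 start R8 → 1
Friday 16:15 start R7 → 2
Saturday 05:15 end R7 → 1
Saturday 06:15 start R6 → 2
Saturday 10:00 end R8 → 1
Saturday 13:30 end R6 → 0
Peak is 3, at Thursday 02:15 (R1, R2, R4).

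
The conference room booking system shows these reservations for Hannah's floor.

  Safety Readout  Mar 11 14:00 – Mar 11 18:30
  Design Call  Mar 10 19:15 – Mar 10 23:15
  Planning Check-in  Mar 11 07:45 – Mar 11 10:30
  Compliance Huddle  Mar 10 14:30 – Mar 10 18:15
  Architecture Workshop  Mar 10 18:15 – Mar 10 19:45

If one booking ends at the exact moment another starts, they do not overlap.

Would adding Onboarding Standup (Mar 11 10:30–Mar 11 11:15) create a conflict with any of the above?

Compliance Huddle: ends Mar 10 18:15 at or before Onboarding Standup starts Mar 11 10:30 → clear.
Architecture Workshop: ends Mar 10 19:45 at or before Onboarding Standup starts Mar 11 10:30 → clear.
Design Call: ends Mar 10 23:15 at or before Onboarding Standup starts Mar 11 10:30 → clear.
Planning Check-in: ends Mar 11 10:30 at or before Onboarding Standup starts Mar 11 10:30 → clear.
Safety Readout: starts Mar 11 14:00 at or after Onboarding Standup ends Mar 11 11:15 → clear.

No — it doesn't clash with anything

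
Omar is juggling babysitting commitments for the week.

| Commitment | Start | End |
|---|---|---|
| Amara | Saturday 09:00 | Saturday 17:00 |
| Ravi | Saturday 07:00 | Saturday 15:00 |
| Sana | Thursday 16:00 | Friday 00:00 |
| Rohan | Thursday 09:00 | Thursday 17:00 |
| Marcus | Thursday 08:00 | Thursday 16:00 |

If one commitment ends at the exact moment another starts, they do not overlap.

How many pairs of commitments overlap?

Sorted by start: Marcus, Rohan, Sana, Ravi, Amara.
Rohan starts before Marcus ends → Marcus and Rohan overlap.
Sana starts exactly when Marcus ends (back-to-back, no overlap); Marcus is clear from here.
Sana starts before Rohan ends → Rohan and Sana overlap.
Ravi starts after Rohan ends; Rohan is clear from here.
Ravi starts after Sana ends; Sana is clear from here.
Amara starts before Ravi ends → Ravi and Amara overlap.
Overlapping pairs: Amara & Ravi, Marcus & Rohan, Rohan & Sana — 3 in total.

3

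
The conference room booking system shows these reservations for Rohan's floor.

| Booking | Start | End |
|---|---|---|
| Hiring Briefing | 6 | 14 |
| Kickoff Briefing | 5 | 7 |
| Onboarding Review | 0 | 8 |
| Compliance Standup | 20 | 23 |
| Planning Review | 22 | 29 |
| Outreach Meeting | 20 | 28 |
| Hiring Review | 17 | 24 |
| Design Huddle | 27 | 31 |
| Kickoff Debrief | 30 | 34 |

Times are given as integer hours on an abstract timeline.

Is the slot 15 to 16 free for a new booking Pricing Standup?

Yes — the slot is free

Onboarding Review: ends 8 at or before Pricing Standup starts 15 → clear.
Kickoff Briefing: ends 7 at or before Pricing Standup starts 15 → clear.
Hiring Briefing: ends 14 at or before Pricing Standup starts 15 → clear.
Hiring Review: starts 17 at or after Pricing Standup ends 16 → clear.
Compliance Standup: starts 20 at or after Pricing Standup ends 16 → clear.
Outreach Meeting: starts 20 at or after Pricing Standup ends 16 → clear.
Planning Review: starts 22 at or after Pricing Standup ends 16 → clear.
Design Huddle: starts 27 at or after Pricing Standup ends 16 → clear.
Kickoff Debrief: starts 30 at or after Pricing Standup ends 16 → clear.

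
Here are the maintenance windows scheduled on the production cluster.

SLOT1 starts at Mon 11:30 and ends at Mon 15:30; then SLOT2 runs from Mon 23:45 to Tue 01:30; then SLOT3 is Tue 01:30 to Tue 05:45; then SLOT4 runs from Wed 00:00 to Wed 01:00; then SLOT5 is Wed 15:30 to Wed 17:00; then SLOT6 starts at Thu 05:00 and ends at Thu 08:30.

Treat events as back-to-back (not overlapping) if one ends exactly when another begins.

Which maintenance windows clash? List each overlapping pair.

Check each pair: they overlap iff neither finishes before the other starts.
Sorted by start: SLOT1, SLOT2, SLOT3, SLOT4, SLOT5, SLOT6.
SLOT2 starts after SLOT1 ends — done with SLOT1.
SLOT3 starts exactly when SLOT2 ends (back-to-back, no overlap) — done with SLOT2.
SLOT4 starts after SLOT3 ends — done with SLOT3.
SLOT5 starts after SLOT4 ends — done with SLOT4.
SLOT6 starts after SLOT5 ends.

none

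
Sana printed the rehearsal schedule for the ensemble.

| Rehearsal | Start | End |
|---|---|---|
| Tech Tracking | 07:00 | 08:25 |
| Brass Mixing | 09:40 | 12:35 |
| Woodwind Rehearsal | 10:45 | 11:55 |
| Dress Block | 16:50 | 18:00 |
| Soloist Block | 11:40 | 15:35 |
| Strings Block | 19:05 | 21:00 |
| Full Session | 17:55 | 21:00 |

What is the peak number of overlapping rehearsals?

Sweep the timeline, counting +1 at each start and −1 at each end (ends before starts at a tie):
07:00 start Tech Tracking → 1
08:25 end Tech Tracking → 0
09:40 start Brass Mixing → 1
10:45 start Woodwind Rehearsal → 2
11:40 start Soloist Block → 3
11:55 end Woodwind Rehearsal → 2
12:35 end Brass Mixing → 1
15:35 end Soloist Block → 0
16:50 start Dress Block → 1
17:55 start Full Session → 2
18:00 end Dress Block → 1
19:05 start Strings Block → 2
21:00 end Full Session → 1
21:00 end Strings Block → 0
Peak is 3, at 11:40 (Brass Mixing, Soloist Block, Woodwind Rehearsal).

3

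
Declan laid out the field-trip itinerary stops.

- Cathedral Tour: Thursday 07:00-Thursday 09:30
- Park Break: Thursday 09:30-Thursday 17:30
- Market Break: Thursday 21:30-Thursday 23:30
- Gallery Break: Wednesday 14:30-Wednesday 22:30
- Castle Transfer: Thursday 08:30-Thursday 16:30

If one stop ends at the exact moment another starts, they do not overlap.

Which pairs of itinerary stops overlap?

Castle Transfer & Cathedral Tour, Castle Transfer & Park Break

Two intervals overlap when each starts before the other ends.
Sorted by start: Gallery Break, Cathedral Tour, Castle Transfer, Park Break, Market Break.
Cathedral Tour starts after Gallery Break ends — done with Gallery Break.
Castle Transfer starts before Cathedral Tour ends → Cathedral Tour and Castle Transfer overlap.
Park Break starts exactly when Cathedral Tour ends (back-to-back, no overlap) — done with Cathedral Tour.
Park Break starts before Castle Transfer ends → Castle Transfer and Park Break overlap.
Market Break starts after Castle Transfer ends.
Market Break starts after Park Break ends.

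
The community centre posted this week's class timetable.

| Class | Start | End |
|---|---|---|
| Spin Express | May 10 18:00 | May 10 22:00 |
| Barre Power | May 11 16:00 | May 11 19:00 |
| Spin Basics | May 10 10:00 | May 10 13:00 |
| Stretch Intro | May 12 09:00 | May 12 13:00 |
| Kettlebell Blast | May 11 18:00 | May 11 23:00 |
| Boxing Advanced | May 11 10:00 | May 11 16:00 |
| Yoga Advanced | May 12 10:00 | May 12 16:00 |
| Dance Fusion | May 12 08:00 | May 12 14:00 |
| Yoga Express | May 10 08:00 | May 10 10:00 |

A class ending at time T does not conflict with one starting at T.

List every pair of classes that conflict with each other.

Barre Power & Kettlebell Blast, Dance Fusion & Stretch Intro, Dance Fusion & Yoga Advanced, Stretch Intro & Yoga Advanced

Sorted by start: Yoga Express, Spin Basics, Spin Express, Boxing Advanced, Barre Power, Kettlebell Blast, Dance Fusion, Stretch Intro, Yoga Advanced.
Spin Basics starts exactly when Yoga Express ends (back-to-back, no overlap); Yoga Express is clear from here.
Spin Express starts after Spin Basics ends; Spin Basics is clear from here.
Boxing Advanced starts after Spin Express ends; Spin Express is clear from here.
Barre Power starts exactly when Boxing Advanced ends (back-to-back, no overlap); Boxing Advanced is clear from here.
Kettlebell Blast starts before Barre Power ends → Barre Power and Kettlebell Blast overlap.
Dance Fusion starts after Barre Power ends; Barre Power is clear from here.
Dance Fusion starts after Kettlebell Blast ends; Kettlebell Blast is clear from here.
Stretch Intro starts before Dance Fusion ends → Dance Fusion and Stretch Intro overlap.
Yoga Advanced starts before Dance Fusion ends → Dance Fusion and Yoga Advanced overlap.
Yoga Advanced starts before Stretch Intro ends → Stretch Intro and Yoga Advanced overlap.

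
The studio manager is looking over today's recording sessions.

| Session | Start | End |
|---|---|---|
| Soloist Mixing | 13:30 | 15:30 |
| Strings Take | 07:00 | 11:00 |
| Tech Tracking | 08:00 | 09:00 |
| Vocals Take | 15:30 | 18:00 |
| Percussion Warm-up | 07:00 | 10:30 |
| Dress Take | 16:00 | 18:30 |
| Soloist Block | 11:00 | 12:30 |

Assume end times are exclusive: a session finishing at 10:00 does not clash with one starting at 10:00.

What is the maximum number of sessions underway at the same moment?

Sweep the timeline, counting +1 at each start and −1 at each end (ends before starts at a tie):
07:00 start Percussion Warm-up → 1
07:00 start Strings Take → 2
08:00 start Tech Tracking → 3
09:00 end Tech Tracking → 2
10:30 end Percussion Warm-up → 1
11:00 end Strings Take → 0
11:00 start Soloist Block → 1
12:30 end Soloist Block → 0
13:30 start Soloist Mixing → 1
15:30 end Soloist Mixing → 0
15:30 start Vocals Take → 1
16:00 start Dress Take → 2
18:00 end Vocals Take → 1
18:30 end Dress Take → 0
Peak is 3, at 08:00 (Percussion Warm-up, Strings Take, Tech Tracking).

3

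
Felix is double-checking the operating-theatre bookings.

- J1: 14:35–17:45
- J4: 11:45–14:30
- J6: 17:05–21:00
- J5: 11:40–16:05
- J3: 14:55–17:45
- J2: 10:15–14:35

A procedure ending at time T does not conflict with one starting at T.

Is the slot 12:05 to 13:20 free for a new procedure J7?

No — it overlaps J2, J4, J5

J2: starts 10:15 before J7 ends 13:20, and ends 14:35 after J7 starts 12:05 → overlap.
J5: starts 11:40 before J7 ends 13:20, and ends 16:05 after J7 starts 12:05 → overlap.
J4: starts 11:45 before J7 ends 13:20, and ends 14:30 after J7 starts 12:05 → overlap.
J1: starts 14:35 at or after J7 ends 13:20 → clear.
J3: starts 14:55 at or after J7 ends 13:20 → clear.
J6: starts 17:05 at or after J7 ends 13:20 → clear.
J7 overlaps J2, J4, J5.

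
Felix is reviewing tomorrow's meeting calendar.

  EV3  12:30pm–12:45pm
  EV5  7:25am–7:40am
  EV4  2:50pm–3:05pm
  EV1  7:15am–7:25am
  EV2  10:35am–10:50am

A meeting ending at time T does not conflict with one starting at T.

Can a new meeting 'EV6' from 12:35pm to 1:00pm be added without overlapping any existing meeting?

No — it overlaps EV3

EV1: ends 7:25am at or before EV6 starts 12:35pm → clear.
EV5: ends 7:40am at or before EV6 starts 12:35pm → clear.
EV2: ends 10:50am at or before EV6 starts 12:35pm → clear.
EV3: starts 12:30pm before EV6 ends 1:00pm, and ends 12:45pm after EV6 starts 12:35pm → overlap.
EV4: starts 2:50pm at or after EV6 ends 1:00pm → clear.
EV6 overlaps EV3.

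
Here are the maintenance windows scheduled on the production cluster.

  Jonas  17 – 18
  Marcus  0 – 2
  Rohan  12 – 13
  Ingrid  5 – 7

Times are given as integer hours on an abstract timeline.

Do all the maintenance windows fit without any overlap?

Sorted by start: Marcus, Ingrid, Rohan, Jonas.
Ingrid starts after Marcus ends; Marcus is clear from here.
Rohan starts after Ingrid ends; Ingrid is clear from here.
Jonas starts after Rohan ends.
Every pair is clear; the schedule has no overlaps.

Yes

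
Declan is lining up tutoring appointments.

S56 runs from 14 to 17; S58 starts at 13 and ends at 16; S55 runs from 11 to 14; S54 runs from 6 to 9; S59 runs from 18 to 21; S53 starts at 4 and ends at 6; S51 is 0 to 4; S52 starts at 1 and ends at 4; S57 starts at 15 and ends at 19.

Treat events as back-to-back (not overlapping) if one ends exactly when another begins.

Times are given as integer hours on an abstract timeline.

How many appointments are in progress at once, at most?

Sweep the timeline, counting +1 at each start and −1 at each end (ends before starts at a tie):
0 start S51 → 1
1 start S52 → 2
4 end S51 → 1
4 end S52 → 0
4 start S53 → 1
6 end S53 → 0
6 start S54 → 1
9 end S54 → 0
11 start S55 → 1
13 start S58 → 2
14 end S55 → 1
14 start S56 → 2
15 start S57 → 3
16 end S58 → 2
17 end S56 → 1
18 start S59 → 2
19 end S57 → 1
21 end S59 → 0
Peak is 3, at 15 (S56, S57, S58).

3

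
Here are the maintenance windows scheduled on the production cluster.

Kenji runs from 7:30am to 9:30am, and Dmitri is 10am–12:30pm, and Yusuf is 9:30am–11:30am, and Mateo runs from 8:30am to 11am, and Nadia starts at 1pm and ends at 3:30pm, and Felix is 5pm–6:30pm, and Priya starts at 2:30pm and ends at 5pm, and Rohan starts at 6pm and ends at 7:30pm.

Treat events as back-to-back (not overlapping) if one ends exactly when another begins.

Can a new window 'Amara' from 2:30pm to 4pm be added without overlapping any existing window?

Kenji: ends 9:30am at or before Amara starts 2:30pm → clear.
Mateo: ends 11am at or before Amara starts 2:30pm → clear.
Yusuf: ends 11:30am at or before Amara starts 2:30pm → clear.
Dmitri: ends 12:30pm at or before Amara starts 2:30pm → clear.
Nadia: starts 1pm before Amara ends 4pm, and ends 3:30pm after Amara starts 2:30pm → overlap.
Priya: starts 2:30pm before Amara ends 4pm, and ends 5pm after Amara starts 2:30pm → overlap.
Felix: starts 5pm at or after Amara ends 4pm → clear.
Rohan: starts 6pm at or after Amara ends 4pm → clear.
Amara overlaps Nadia, Priya.

No — it overlaps Nadia, Priya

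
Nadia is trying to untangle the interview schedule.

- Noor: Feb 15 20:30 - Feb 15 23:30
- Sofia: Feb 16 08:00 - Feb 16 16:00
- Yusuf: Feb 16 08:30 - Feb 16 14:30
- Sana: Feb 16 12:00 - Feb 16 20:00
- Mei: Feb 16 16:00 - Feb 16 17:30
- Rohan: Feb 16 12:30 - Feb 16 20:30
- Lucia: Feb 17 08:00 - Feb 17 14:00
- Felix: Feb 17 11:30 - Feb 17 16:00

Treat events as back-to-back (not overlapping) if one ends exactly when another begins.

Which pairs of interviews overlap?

Sorted by start: Noor, Sofia, Yusuf, Sana, Rohan, Mei, Lucia, Felix.
Sofia starts after Noor ends, so Noor has no further overlaps.
Yusuf starts before Sofia ends → Sofia and Yusuf overlap.
Sana starts before Sofia ends → Sofia and Sana overlap.
Rohan starts before Sofia ends → Sofia and Rohan overlap.
Mei starts exactly when Sofia ends (back-to-back, no overlap), so Sofia has no further overlaps.
Sana starts before Yusuf ends → Yusuf and Sana overlap.
Rohan starts before Yusuf ends → Yusuf and Rohan overlap.
Mei starts after Yusuf ends, so Yusuf has no further overlaps.
Rohan starts before Sana ends → Sana and Rohan overlap.
Mei starts before Sana ends → Sana and Mei overlap.
Lucia starts after Sana ends, so Sana has no further overlaps.
Mei starts before Rohan ends → Rohan and Mei overlap.
Lucia starts after Rohan ends, so Rohan has no further overlaps.
Lucia starts after Mei ends, so Mei has no further overlaps.
Felix starts before Lucia ends → Lucia and Felix overlap.

Felix & Lucia, Mei & Rohan, Mei & Sana, Rohan & Sana, Rohan & Sofia, Rohan & Yusuf, Sana & Sofia, Sana & Yusuf, Sofia & Yusuf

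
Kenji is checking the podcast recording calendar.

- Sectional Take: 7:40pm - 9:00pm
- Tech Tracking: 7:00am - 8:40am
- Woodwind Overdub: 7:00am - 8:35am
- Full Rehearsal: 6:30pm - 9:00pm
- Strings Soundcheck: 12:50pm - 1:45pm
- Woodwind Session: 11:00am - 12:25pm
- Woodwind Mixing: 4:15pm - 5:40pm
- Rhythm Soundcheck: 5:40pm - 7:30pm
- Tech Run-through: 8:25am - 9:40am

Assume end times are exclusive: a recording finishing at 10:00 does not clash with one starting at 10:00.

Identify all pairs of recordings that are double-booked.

Check each pair: they overlap iff neither finishes before the other starts.
Sorted by start: Woodwind Overdub, Tech Tracking, Tech Run-through, Woodwind Session, Strings Soundcheck, Woodwind Mixing, Rhythm Soundcheck, Full Rehearsal, Sectional Take.
Tech Tracking starts before Woodwind Overdub ends → Woodwind Overdub and Tech Tracking overlap.
Tech Run-through starts before Woodwind Overdub ends → Woodwind Overdub and Tech Run-through overlap.
Woodwind Session starts after Woodwind Overdub ends — done with Woodwind Overdub.
Tech Run-through starts before Tech Tracking ends → Tech Tracking and Tech Run-through overlap.
Woodwind Session starts after Tech Tracking ends — done with Tech Tracking.
Woodwind Session starts after Tech Run-through ends — done with Tech Run-through.
Strings Soundcheck starts after Woodwind Session ends — done with Woodwind Session.
Woodwind Mixing starts after Strings Soundcheck ends — done with Strings Soundcheck.
Rhythm Soundcheck starts exactly when Woodwind Mixing ends (back-to-back, no overlap) — done with Woodwind Mixing.
Full Rehearsal starts before Rhythm Soundcheck ends → Rhythm Soundcheck and Full Rehearsal overlap.
Sectional Take starts after Rhythm Soundcheck ends.
Sectional Take starts before Full Rehearsal ends → Full Rehearsal and Sectional Take overlap.

Full Rehearsal & Rhythm Soundcheck, Full Rehearsal & Sectional Take, Tech Run-through & Tech Tracking, Tech Run-through & Woodwind Overdub, Tech Tracking & Woodwind Overdub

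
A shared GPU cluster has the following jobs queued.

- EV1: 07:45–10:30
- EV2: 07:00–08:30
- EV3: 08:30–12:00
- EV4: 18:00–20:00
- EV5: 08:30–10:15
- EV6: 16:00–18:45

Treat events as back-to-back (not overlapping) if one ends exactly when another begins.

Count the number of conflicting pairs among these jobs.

5

Sorted by start: EV2, EV1, EV3, EV5, EV6, EV4.
EV1 starts before EV2 ends → EV2 and EV1 overlap.
EV3 starts exactly when EV2 ends (back-to-back, no overlap), so EV2 has no further overlaps.
EV3 starts before EV1 ends → EV1 and EV3 overlap.
EV5 starts before EV1 ends → EV1 and EV5 overlap.
EV6 starts after EV1 ends, so EV1 has no further overlaps.
EV5 starts before EV3 ends → EV3 and EV5 overlap.
EV6 starts after EV3 ends, so EV3 has no further overlaps.
EV6 starts after EV5 ends, so EV5 has no further overlaps.
EV4 starts before EV6 ends → EV6 and EV4 overlap.
Overlapping pairs: EV1 & EV2, EV1 & EV3, EV1 & EV5, EV3 & EV5, EV4 & EV6 — 5 in total.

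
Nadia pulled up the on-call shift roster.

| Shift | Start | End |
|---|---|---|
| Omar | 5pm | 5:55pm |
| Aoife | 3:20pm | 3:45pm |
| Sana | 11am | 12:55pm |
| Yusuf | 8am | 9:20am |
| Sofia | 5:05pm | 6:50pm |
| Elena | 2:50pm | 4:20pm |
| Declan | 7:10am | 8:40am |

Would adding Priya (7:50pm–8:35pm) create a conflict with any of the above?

Declan: ends 8:40am at or before Priya starts 7:50pm → clear.
Yusuf: ends 9:20am at or before Priya starts 7:50pm → clear.
Sana: ends 12:55pm at or before Priya starts 7:50pm → clear.
Elena: ends 4:20pm at or before Priya starts 7:50pm → clear.
Aoife: ends 3:45pm at or before Priya starts 7:50pm → clear.
Omar: ends 5:55pm at or before Priya starts 7:50pm → clear.
Sofia: ends 6:50pm at or before Priya starts 7:50pm → clear.

No — it doesn't clash with anything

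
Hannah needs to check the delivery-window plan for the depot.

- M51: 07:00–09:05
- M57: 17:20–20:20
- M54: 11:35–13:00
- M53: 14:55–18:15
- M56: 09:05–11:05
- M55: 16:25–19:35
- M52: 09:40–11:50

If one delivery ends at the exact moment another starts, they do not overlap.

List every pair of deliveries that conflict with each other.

M52 & M54, M52 & M56, M53 & M55, M53 & M57, M55 & M57

Two intervals overlap when each starts before the other ends.
Sorted by start: M51, M56, M52, M54, M53, M55, M57.
M56 starts exactly when M51 ends (back-to-back, no overlap); M51 is clear from here.
M52 starts before M56 ends → M56 and M52 overlap.
M54 starts after M56 ends; M56 is clear from here.
M54 starts before M52 ends → M52 and M54 overlap.
M53 starts after M52 ends; M52 is clear from here.
M53 starts after M54 ends; M54 is clear from here.
M55 starts before M53 ends → M53 and M55 overlap.
M57 starts before M53 ends → M53 and M57 overlap.
M57 starts before M55 ends → M55 and M57 overlap.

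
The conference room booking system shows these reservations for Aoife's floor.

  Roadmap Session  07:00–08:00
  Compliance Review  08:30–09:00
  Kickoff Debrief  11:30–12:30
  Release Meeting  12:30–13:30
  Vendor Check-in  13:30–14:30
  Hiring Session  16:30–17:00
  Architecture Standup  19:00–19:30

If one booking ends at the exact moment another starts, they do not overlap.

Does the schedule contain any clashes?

Check each pair: they overlap iff neither finishes before the other starts.
Sorted by start: Roadmap Session, Compliance Review, Kickoff Debrief, Release Meeting, Vendor Check-in, Hiring Session, Architecture Standup.
Compliance Review starts after Roadmap Session ends — done with Roadmap Session.
Kickoff Debrief starts after Compliance Review ends — done with Compliance Review.
Release Meeting starts exactly when Kickoff Debrief ends (back-to-back, no overlap) — done with Kickoff Debrief.
Vendor Check-in starts exactly when Release Meeting ends (back-to-back, no overlap) — done with Release Meeting.
Hiring Session starts after Vendor Check-in ends — done with Vendor Check-in.
Architecture Standup starts after Hiring Session ends.
Every pair is clear; the schedule has no overlaps.

No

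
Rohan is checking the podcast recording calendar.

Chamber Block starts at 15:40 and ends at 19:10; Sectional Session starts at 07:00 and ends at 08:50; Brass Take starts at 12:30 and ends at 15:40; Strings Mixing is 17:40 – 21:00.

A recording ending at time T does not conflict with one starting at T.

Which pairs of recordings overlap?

Chamber Block & Strings Mixing

Sorted by start: Sectional Session, Brass Take, Chamber Block, Strings Mixing.
Brass Take starts after Sectional Session ends, so Sectional Session has no further overlaps.
Chamber Block starts exactly when Brass Take ends (back-to-back, no overlap), so Brass Take has no further overlaps.
Strings Mixing starts before Chamber Block ends → Chamber Block and Strings Mixing overlap.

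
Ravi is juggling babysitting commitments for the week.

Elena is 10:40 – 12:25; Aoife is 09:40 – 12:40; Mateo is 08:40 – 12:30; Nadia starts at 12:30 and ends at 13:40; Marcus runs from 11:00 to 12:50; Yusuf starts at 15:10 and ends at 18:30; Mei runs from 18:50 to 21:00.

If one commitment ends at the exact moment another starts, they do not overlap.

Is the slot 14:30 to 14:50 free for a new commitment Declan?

Mateo: ends 12:30 at or before Declan starts 14:30 → clear.
Aoife: ends 12:40 at or before Declan starts 14:30 → clear.
Elena: ends 12:25 at or before Declan starts 14:30 → clear.
Marcus: ends 12:50 at or before Declan starts 14:30 → clear.
Nadia: ends 13:40 at or before Declan starts 14:30 → clear.
Yusuf: starts 15:10 at or after Declan ends 14:50 → clear.
Mei: starts 18:50 at or after Declan ends 14:50 → clear.

Yes — the slot is free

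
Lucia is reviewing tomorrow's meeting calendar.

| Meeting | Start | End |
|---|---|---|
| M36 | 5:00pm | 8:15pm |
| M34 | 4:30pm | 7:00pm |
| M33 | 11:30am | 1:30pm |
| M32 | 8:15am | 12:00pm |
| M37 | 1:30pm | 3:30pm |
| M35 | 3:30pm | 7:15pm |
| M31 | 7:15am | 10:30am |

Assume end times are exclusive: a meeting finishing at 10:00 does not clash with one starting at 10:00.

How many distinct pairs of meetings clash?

Two intervals overlap when each starts before the other ends.
Sorted by start: M31, M32, M33, M37, M35, M34, M36.
M32 starts before M31 ends → M31 and M32 overlap.
M33 starts after M31 ends; M31 is clear from here.
M33 starts before M32 ends → M32 and M33 overlap.
M37 starts after M32 ends; M32 is clear from here.
M37 starts exactly when M33 ends (back-to-back, no overlap); M33 is clear from here.
M35 starts exactly when M37 ends (back-to-back, no overlap); M37 is clear from here.
M34 starts before M35 ends → M35 and M34 overlap.
M36 starts before M35 ends → M35 and M36 overlap.
M36 starts before M34 ends → M34 and M36 overlap.
Overlapping pairs: M31 & M32, M32 & M33, M34 & M35, M34 & M36, M35 & M36 — 5 in total.

5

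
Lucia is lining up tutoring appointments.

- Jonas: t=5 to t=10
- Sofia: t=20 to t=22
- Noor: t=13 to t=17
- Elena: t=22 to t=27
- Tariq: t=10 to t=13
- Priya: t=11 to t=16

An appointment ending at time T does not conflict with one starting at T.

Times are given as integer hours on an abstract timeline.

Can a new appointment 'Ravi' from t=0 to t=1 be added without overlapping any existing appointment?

Yes — the slot is free

Jonas: starts t=5 at or after Ravi ends t=1 → clear.
Tariq: starts t=10 at or after Ravi ends t=1 → clear.
Priya: starts t=11 at or after Ravi ends t=1 → clear.
Noor: starts t=13 at or after Ravi ends t=1 → clear.
Sofia: starts t=20 at or after Ravi ends t=1 → clear.
Elena: starts t=22 at or after Ravi ends t=1 → clear.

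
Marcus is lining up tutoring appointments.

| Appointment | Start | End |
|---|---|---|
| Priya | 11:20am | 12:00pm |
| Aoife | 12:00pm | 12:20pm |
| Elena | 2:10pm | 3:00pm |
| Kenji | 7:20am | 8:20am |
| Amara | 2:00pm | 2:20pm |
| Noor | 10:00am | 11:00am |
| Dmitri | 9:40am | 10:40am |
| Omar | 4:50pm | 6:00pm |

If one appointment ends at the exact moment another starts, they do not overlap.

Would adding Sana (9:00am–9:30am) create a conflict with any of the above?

Kenji: ends 8:20am at or before Sana starts 9:00am → clear.
Dmitri: starts 9:40am at or after Sana ends 9:30am → clear.
Noor: starts 10:00am at or after Sana ends 9:30am → clear.
Priya: starts 11:20am at or after Sana ends 9:30am → clear.
Aoife: starts 12:00pm at or after Sana ends 9:30am → clear.
Amara: starts 2:00pm at or after Sana ends 9:30am → clear.
Elena: starts 2:10pm at or after Sana ends 9:30am → clear.
Omar: starts 4:50pm at or after Sana ends 9:30am → clear.

No — it doesn't clash with anything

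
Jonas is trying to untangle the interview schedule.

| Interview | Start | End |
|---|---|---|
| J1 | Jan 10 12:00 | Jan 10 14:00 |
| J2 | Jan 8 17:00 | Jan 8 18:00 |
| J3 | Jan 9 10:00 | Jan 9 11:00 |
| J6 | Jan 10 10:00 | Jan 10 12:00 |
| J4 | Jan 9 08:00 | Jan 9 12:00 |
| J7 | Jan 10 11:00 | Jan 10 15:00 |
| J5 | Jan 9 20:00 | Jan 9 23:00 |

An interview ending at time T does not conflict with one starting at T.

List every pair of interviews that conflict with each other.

J1 & J7, J3 & J4, J6 & J7

Sorted by start: J2, J4, J3, J5, J6, J7, J1.
J4 starts after J2 ends, so J2 has no further overlaps.
J3 starts before J4 ends → J4 and J3 overlap.
J5 starts after J4 ends, so J4 has no further overlaps.
J5 starts after J3 ends, so J3 has no further overlaps.
J6 starts after J5 ends, so J5 has no further overlaps.
J7 starts before J6 ends → J6 and J7 overlap.
J1 starts exactly when J6 ends (back-to-back, no overlap).
J1 starts before J7 ends → J7 and J1 overlap.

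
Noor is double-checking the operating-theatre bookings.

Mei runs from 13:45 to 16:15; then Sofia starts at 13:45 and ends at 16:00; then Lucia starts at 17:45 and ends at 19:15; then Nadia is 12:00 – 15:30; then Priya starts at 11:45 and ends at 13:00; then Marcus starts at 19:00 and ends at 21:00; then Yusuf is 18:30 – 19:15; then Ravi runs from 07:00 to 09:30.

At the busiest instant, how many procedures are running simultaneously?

3

Walk through starts and ends in time order (an end at T is processed before a start at T):
07:00 start Ravi → 1
09:30 end Ravi → 0
11:45 start Priya → 1
12:00 start Nadia → 2
13:00 end Priya → 1
13:45 start Mei → 2
13:45 start Sofia → 3
15:30 end Nadia → 2
16:00 end Sofia → 1
16:15 end Mei → 0
17:45 start Lucia → 1
18:30 start Yusuf → 2
19:00 start Marcus → 3
19:15 end Lucia → 2
19:15 end Yusuf → 1
21:00 end Marcus → 0
Peak is 3, at 13:45 (Mei, Nadia, Sofia).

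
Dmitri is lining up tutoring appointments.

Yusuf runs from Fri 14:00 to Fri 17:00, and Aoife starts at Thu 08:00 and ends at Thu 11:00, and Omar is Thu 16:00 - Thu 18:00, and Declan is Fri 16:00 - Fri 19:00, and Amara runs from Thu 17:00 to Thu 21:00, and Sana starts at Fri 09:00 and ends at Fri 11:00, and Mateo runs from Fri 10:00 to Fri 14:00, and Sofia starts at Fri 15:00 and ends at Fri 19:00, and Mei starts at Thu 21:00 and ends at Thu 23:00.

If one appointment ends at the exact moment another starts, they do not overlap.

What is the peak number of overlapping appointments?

3

Sort all start/end points and keep a running count:
Thu 08:00 start Aoife → 1
Thu 11:00 end Aoife → 0
Thu 16:00 start Omar → 1
Thu 17:00 start Amara → 2
Thu 18:00 end Omar → 1
Thu 21:00 end Amara → 0
Thu 21:00 start Mei → 1
Thu 23:00 end Mei → 0
Fri 09:00 start Sana → 1
Fri 10:00 start Mateo → 2
Fri 11:00 end Sana → 1
Fri 14:00 end Mateo → 0
Fri 14:00 start Yusuf → 1
Fri 15:00 start Sofia → 2
Fri 16:00 start Declan → 3
Fri 17:00 end Yusuf → 2
Fri 19:00 end Declan → 1
Fri 19:00 end Sofia → 0
Peak is 3, at Fri 16:00 (Declan, Sofia, Yusuf).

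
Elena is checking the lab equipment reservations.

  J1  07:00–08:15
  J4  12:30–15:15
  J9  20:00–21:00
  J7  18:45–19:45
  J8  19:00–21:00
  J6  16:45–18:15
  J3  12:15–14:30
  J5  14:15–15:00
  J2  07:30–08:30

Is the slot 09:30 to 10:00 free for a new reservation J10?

Yes — the slot is free

J1: ends 08:15 at or before J10 starts 09:30 → clear.
J2: ends 08:30 at or before J10 starts 09:30 → clear.
J3: starts 12:15 at or after J10 ends 10:00 → clear.
J4: starts 12:30 at or after J10 ends 10:00 → clear.
J5: starts 14:15 at or after J10 ends 10:00 → clear.
J6: starts 16:45 at or after J10 ends 10:00 → clear.
J7: starts 18:45 at or after J10 ends 10:00 → clear.
J8: starts 19:00 at or after J10 ends 10:00 → clear.
J9: starts 20:00 at or after J10 ends 10:00 → clear.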